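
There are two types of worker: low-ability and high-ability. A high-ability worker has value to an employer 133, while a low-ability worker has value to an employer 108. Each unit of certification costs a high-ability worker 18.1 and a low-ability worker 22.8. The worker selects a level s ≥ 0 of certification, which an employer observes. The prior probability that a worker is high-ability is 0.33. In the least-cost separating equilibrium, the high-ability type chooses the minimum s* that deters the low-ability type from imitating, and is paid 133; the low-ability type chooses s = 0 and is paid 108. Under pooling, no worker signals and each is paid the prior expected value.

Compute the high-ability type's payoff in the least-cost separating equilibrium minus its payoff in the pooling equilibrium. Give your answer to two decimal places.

-3.10

Least-cost separating signal: s* solves 108 = 133 − 22.8·s*, so s* = (133 − 108)/22.8 ≈ 1.0965.
High-ability type's separating payoff: 133 − 18.1 × s* = 133 − 18.1 × (133 − 108)/22.8 = 133 − 452.5/22.8 ≈ 113.1535.
Pooling payoff: 0.33 × 133 + 0.67 × 108 = 116.25.
Difference: 113.1535 − 116.25 = -3.0965, i.e. -3.10 to two decimal places.
The high-ability type would prefer the pooling outcome.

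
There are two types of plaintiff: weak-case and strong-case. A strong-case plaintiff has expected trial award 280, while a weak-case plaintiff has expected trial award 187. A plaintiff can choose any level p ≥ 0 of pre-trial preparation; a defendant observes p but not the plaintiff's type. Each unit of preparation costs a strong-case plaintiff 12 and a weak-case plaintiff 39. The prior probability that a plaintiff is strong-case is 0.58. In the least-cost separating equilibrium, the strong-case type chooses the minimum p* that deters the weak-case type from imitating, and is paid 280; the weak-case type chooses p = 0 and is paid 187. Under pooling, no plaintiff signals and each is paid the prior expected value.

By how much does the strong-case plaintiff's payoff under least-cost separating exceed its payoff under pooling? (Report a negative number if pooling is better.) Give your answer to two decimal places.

10.44

Least-cost separating signal: p* solves 187 = 280 − 39·p*, so p* = (280 − 187)/39 ≈ 2.3846.
Strong-case type's separating payoff: 280 − 12 × p* = 280 − 12 × (280 − 187)/39 = 280 − 1116/39 ≈ 251.3846.
Pooling payoff: 0.58 × 280 + 0.42 × 187 = 240.94.
Difference: 251.3846 − 240.94 = 10.4446, i.e. 10.44 to two decimal places.
The strong-case type prefers to separate.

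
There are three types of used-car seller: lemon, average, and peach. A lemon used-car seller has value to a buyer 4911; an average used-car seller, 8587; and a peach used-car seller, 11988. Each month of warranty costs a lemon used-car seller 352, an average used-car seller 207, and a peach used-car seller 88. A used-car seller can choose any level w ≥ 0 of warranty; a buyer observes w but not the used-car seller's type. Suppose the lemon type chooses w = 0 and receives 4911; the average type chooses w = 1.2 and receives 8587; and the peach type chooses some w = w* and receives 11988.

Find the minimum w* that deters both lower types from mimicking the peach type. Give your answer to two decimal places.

20.11

Lemon type (on-path payoff 4911) won't mimic when 4911 ≥ 11988 − 352·w*, i.e. w* ≥ 20.11.
Average type (on-path payoff 8587 − 207×1.2 = 8338.6) won't mimic when 8338.6 ≥ 11988 − 207·w*, i.e. w* ≥ 17.63.
Both must hold, so w* = max(20.11, 17.63) = 20.11. The lemon type's constraint binds.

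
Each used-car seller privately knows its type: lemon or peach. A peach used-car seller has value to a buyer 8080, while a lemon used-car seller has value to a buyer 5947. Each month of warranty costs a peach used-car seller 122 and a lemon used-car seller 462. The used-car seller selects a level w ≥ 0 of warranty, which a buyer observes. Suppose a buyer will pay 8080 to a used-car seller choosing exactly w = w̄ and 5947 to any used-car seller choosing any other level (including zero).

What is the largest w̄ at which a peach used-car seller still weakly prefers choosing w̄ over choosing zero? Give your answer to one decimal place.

Choosing w̄ yields the peach type 8080 − 122·w̄; choosing zero yields 5947.
The peach type is indifferent at 8080 − 122·w̄ = 5947, i.e. w̄ = (8080 − 5947) / 122 ≈ 17.5.
For any w̄ above 17.5 the peach type would rather pool at zero, so separation collapses.

17.5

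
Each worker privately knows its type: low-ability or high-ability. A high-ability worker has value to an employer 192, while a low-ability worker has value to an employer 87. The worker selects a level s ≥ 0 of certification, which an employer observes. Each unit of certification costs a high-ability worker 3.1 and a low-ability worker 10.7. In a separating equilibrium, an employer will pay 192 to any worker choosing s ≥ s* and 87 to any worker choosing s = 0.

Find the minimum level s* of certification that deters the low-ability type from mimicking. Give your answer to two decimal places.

9.81

A low-ability worker choosing s = 0 receives 87.
Imitating at s* instead would pay 192 at cost 10.7·s*, netting 192 − 10.7·s*.
Indifference: 87 = 192 − 10.7·s*, so s* = (192 − 87) / 10.7 ≈ 9.81.
This is the low-ability type's binding incentive-compatibility constraint; any s ≥ 9.81 sustains separation on that side.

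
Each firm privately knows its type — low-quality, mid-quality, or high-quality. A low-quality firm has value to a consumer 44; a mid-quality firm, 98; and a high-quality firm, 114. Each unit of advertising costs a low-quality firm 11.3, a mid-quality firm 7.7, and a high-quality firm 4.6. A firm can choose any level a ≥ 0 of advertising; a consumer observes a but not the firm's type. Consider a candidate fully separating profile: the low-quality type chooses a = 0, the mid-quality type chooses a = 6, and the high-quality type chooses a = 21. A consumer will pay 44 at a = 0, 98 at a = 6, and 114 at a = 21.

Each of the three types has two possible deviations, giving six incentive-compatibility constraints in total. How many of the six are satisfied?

4

Low-quality (own payoff 44): to a=6 gives 98 − 11.3×6 = 30.2 → no gain ✓; to a=21 gives 114 − 11.3×21 = -123.3 → no gain ✓.
High-quality (own payoff 114 − 4.6×21 = 17.4): to a=0 gives 44 → profitable ✗; to a=6 gives 98 − 4.6×6 = 70.4 → profitable ✗.
Mid-quality (own payoff 98 − 7.7×6 = 51.8): to a=0 gives 44 → no gain ✓; to a=21 gives 114 − 7.7×21 = -47.7 → no gain ✓.
4 of the 6 constraints hold; not an equilibrium.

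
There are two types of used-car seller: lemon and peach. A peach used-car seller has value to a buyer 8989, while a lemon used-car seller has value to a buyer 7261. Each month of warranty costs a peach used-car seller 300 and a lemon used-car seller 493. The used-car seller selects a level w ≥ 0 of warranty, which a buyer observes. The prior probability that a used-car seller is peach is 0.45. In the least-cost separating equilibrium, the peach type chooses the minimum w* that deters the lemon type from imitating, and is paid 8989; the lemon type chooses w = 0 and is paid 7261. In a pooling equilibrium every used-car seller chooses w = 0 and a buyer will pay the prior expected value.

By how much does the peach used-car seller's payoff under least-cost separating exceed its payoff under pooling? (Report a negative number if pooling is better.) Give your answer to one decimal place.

Least-cost separating signal: w* solves 7261 = 8989 − 493·w*, so w* = (8989 − 7261)/493 ≈ 3.5051.
Peach type's separating payoff: 8989 − 300 × w* = 8989 − 300 × (8989 − 7261)/493 = 8989 − 518400/493 ≈ 7937.479.
Pooling payoff: 0.45 × 8989 + 0.55 × 7261 = 8038.6.
Difference: 7937.479 − 8038.6 = -101.121, i.e. -101.1 to one decimal place.
The peach type would prefer the pooling outcome.

-101.1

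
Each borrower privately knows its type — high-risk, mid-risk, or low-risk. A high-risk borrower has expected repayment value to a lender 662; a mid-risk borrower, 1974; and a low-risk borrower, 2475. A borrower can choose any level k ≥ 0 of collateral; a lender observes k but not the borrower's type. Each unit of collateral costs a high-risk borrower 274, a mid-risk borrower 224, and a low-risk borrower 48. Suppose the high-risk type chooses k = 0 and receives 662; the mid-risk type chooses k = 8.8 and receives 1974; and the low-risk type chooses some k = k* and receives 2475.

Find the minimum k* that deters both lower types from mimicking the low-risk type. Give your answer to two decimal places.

11.04

High-risk type (on-path payoff 662) won't mimic when 662 ≥ 2475 − 274·k*, i.e. k* ≥ 6.62.
Mid-risk type (on-path payoff 1974 − 224×8.8 = 2.8) won't mimic when 2.8 ≥ 2475 − 224·k*, i.e. k* ≥ 11.04.
Both must hold, so k* = max(6.62, 11.04) = 11.04. The mid-risk type's constraint binds.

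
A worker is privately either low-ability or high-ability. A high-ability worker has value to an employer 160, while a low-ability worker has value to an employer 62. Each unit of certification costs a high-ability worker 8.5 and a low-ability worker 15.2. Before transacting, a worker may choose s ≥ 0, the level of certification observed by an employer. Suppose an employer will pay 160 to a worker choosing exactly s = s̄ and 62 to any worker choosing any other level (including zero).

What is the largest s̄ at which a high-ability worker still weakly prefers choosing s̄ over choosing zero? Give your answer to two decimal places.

Choosing s̄ yields the high-ability type 160 − 8.5·s̄; choosing zero yields 62.
The high-ability type is indifferent at 160 − 8.5·s̄ = 62, i.e. s̄ = (160 − 62) / 8.5 ≈ 11.53.
For any s̄ above 11.53 the high-ability type would rather pool at zero, so separation collapses.

11.53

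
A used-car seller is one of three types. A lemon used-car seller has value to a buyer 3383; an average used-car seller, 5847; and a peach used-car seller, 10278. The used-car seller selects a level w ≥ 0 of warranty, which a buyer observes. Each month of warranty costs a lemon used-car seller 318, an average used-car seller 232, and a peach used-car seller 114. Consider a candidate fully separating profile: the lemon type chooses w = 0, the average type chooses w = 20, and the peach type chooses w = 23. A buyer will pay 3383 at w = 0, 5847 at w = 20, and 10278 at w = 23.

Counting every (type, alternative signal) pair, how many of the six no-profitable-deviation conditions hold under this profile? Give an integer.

4

Peach (own payoff 10278 − 114×23 = 7656): to w=0 gives 3383 → no gain ✓; to w=20 gives 5847 − 114×20 = 3567 → no gain ✓.
Average (own payoff 5847 − 232×20 = 1207): to w=0 gives 3383 → profitable ✗; to w=23 gives 10278 − 232×23 = 4942 → profitable ✗.
Lemon (own payoff 3383): to w=20 gives 5847 − 318×20 = -513 → no gain ✓; to w=23 gives 10278 − 318×23 = 2964 → no gain ✓.
4 of the 6 constraints hold; not an equilibrium.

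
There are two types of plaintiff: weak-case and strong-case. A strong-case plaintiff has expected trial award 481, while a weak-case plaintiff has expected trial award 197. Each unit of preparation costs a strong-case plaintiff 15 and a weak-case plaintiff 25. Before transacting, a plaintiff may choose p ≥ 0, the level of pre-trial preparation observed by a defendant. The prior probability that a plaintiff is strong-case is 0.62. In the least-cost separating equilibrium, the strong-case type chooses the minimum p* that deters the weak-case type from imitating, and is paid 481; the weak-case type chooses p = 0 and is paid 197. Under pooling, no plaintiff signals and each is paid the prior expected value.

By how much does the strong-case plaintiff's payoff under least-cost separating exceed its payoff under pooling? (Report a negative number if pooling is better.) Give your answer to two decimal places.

-62.48

Least-cost separating signal: p* solves 197 = 481 − 25·p*, so p* = (481 − 197)/25 = 11.36.
Strong-case type's separating payoff: 481 − 15 × p* = 481 − 15 × (481 − 197)/25 = 481 − 4260/25 = 310.6.
Pooling payoff: 0.62 × 481 + 0.38 × 197 = 373.08.
Difference: 310.6 − 373.08 = -62.48.
The strong-case type would prefer the pooling outcome.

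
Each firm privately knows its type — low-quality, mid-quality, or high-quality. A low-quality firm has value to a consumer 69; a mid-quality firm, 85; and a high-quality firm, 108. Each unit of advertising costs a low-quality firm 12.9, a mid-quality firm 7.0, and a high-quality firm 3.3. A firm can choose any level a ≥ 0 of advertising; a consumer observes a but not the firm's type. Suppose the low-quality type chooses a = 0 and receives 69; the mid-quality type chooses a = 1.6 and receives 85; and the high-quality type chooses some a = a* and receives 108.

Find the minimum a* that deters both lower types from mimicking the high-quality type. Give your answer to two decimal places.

Mid-quality type (on-path payoff 85 − 7.0×1.6 = 73.8) won't mimic when 73.8 ≥ 108 − 7.0·a*, i.e. a* ≥ 4.89.
Low-quality type (on-path payoff 69) won't mimic when 69 ≥ 108 − 12.9·a*, i.e. a* ≥ 3.02.
Both must hold, so a* = max(3.02, 4.89) = 4.89. The mid-quality type's constraint binds.

4.89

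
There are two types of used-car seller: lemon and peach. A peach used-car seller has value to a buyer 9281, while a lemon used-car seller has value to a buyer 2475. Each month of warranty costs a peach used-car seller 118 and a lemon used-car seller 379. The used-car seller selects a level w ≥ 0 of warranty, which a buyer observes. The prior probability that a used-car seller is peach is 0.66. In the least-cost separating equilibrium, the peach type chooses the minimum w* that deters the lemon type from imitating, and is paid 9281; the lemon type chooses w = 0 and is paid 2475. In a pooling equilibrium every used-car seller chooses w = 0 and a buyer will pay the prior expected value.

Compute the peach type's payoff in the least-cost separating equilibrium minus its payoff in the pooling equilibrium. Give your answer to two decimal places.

Least-cost separating signal: w* solves 2475 = 9281 − 379·w*, so w* = (9281 − 2475)/379 ≈ 17.9578.
Peach type's separating payoff: 9281 − 118 × w* = 9281 − 118 × (9281 − 2475)/379 = 9281 − 803108/379 ≈ 7161.9815.
Pooling payoff: 0.66 × 9281 + 0.34 × 2475 = 6966.96.
Difference: 7161.9815 − 6966.96 = 195.0215, i.e. 195.02 to two decimal places.
The peach type prefers to separate.

195.02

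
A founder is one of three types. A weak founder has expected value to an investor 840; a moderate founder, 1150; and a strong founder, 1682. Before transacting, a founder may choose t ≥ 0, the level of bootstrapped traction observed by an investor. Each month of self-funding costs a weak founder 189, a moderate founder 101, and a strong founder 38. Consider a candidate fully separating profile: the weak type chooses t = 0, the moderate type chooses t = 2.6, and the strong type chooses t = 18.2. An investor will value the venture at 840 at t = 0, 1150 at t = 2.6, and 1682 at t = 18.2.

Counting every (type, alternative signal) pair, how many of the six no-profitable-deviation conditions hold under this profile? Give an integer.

5

Strong (own payoff 1682 − 38×18.2 = 990.4): to t=0 gives 840 → no gain ✓; to t=2.6 gives 1150 − 38×2.6 = 1051.2 → profitable ✗.
Weak (own payoff 840): to t=2.6 gives 1150 − 189×2.6 = 658.6 → no gain ✓; to t=18.2 gives 1682 − 189×18.2 = -1757.8 → no gain ✓.
Moderate (own payoff 1150 − 101×2.6 = 887.4): to t=0 gives 840 → no gain ✓; to t=18.2 gives 1682 − 101×18.2 = -156.2 → no gain ✓.
5 of the 6 constraints hold; not an equilibrium.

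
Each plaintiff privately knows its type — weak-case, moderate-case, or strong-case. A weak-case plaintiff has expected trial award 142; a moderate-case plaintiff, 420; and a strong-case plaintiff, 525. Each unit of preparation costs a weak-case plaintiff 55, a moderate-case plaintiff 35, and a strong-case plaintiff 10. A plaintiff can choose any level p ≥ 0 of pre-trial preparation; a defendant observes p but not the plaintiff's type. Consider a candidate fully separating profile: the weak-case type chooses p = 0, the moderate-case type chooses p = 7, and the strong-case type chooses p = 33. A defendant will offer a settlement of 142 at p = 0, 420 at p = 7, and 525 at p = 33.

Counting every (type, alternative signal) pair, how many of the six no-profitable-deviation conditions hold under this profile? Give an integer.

5

Moderate-case (own payoff 420 − 35×7 = 175): to p=0 gives 142 → no gain ✓; to p=33 gives 525 − 35×33 = -630 → no gain ✓.
Strong-case (own payoff 525 − 10×33 = 195): to p=0 gives 142 → no gain ✓; to p=7 gives 420 − 10×7 = 350 → profitable ✗.
Weak-case (own payoff 142): to p=7 gives 420 − 55×7 = 35 → no gain ✓; to p=33 gives 525 − 55×33 = -1290 → no gain ✓.
5 of the 6 constraints hold; not an equilibrium.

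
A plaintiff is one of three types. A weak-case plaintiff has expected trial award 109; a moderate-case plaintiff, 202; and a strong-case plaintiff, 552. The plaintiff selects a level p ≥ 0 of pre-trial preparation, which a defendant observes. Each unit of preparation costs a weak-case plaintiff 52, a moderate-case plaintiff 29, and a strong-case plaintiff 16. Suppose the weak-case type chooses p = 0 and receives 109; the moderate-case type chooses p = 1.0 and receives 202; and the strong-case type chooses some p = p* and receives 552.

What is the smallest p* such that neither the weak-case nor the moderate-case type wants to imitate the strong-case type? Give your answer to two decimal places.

13.07

Moderate-case type (on-path payoff 202 − 29×1.0 = 173) won't mimic when 173 ≥ 552 − 29·p*, i.e. p* ≥ 13.07.
Weak-case type (on-path payoff 109) won't mimic when 109 ≥ 552 − 52·p*, i.e. p* ≥ 8.52.
Both must hold, so p* = max(8.52, 13.07) = 13.07. The moderate-case type's constraint binds.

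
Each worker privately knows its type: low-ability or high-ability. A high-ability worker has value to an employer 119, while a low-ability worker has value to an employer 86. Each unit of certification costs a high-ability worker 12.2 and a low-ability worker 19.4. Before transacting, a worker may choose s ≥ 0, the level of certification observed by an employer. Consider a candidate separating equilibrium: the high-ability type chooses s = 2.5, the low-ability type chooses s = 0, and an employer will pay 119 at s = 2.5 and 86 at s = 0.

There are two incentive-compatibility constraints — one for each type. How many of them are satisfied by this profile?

2

Low-ability type: stay at 0 → 86; mimic → 119 − 19.4 × 2.5 = 70.5. IC holds (86 ≥ 70.5).
High-ability type: signal → 119 − 12.2 × 2.5 = 88.5; deviate to 0 → 86. IC holds (88.5 ≥ 86).
2 of 2 constraints hold, so this is a separating equilibrium.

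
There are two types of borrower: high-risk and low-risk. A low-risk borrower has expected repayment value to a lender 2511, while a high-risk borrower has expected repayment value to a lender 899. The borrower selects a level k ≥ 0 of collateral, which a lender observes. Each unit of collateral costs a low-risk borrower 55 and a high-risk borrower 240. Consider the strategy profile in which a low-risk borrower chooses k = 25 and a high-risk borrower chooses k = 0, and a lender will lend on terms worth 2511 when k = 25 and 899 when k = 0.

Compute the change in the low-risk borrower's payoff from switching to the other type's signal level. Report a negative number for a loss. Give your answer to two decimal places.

Playing k = 25 the low-risk borrower receives 2511 − 55 × 25 = 1136.
Deviating to k = 0 yields 899 instead.
Gain from deviating: 899 − 1136 = -237.00.
The gain is negative, so the low-risk type's incentive-compatibility constraint is satisfied.

-237.00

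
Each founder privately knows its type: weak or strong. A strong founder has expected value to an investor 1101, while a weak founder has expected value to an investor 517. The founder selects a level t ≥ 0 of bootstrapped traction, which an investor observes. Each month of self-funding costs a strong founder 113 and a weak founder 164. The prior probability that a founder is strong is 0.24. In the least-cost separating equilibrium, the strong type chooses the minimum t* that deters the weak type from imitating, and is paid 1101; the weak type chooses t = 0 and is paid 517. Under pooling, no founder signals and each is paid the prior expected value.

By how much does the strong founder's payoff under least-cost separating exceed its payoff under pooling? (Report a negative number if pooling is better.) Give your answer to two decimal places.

Least-cost separating signal: t* solves 517 = 1101 − 164·t*, so t* = (1101 − 517)/164 ≈ 3.5610.
Strong type's separating payoff: 1101 − 113 × t* = 1101 − 113 × (1101 − 517)/164 = 1101 − 65992/164 ≈ 698.6098.
Pooling payoff: 0.24 × 1101 + 0.76 × 517 = 657.16.
Difference: 698.6098 − 657.16 = 41.4498, i.e. 41.45 to two decimal places.
The strong type prefers to separate.

41.45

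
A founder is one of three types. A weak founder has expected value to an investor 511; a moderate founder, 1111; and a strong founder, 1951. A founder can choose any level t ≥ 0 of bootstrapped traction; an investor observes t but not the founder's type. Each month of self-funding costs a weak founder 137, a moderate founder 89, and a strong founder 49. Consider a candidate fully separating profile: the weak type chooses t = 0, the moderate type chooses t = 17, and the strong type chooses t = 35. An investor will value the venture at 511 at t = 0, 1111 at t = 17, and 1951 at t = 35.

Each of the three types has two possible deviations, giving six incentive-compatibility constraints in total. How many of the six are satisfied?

3

Weak (own payoff 511): to t=17 gives 1111 − 137×17 = -1218 → no gain ✓; to t=35 gives 1951 − 137×35 = -2844 → no gain ✓.
Moderate (own payoff 1111 − 89×17 = -402): to t=0 gives 511 → profitable ✗; to t=35 gives 1951 − 89×35 = -1164 → no gain ✓.
Strong (own payoff 1951 − 49×35 = 236): to t=0 gives 511 → profitable ✗; to t=17 gives 1111 − 49×17 = 278 → profitable ✗.
3 of the 6 constraints hold; not an equilibrium.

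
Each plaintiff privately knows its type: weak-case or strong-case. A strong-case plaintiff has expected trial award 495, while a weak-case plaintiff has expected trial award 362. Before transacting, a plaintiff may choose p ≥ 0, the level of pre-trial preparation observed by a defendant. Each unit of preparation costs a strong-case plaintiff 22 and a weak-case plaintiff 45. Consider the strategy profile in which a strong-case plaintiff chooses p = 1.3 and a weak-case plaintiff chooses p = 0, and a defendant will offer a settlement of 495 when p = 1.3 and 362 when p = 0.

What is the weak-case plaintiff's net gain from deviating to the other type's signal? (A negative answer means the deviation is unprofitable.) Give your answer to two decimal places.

74.50

Playing p = 0 the weak-case plaintiff receives 362.
Deviating to p = 1.3 brings payment 495 at cost 45 × 1.3 = 58.5, netting 436.5.
Gain from deviating: 436.5 − 362 = 74.50.
The gain is positive, so the weak-case type's incentive-compatibility constraint is violated — this profile is not a separating equilibrium.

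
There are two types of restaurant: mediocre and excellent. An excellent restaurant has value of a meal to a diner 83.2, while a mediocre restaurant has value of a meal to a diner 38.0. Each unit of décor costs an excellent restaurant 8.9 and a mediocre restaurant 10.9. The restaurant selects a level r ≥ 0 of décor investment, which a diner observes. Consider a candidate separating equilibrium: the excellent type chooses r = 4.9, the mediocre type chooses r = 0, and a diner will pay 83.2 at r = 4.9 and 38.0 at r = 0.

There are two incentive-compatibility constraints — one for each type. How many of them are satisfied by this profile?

Mediocre type: stay at 0 → 38.0; mimic → 83.2 − 10.9 × 4.9 = 29.79. IC holds (38.0 ≥ 29.79).
Excellent type: signal → 83.2 − 8.9 × 4.9 = 39.59; deviate to 0 → 38.0. IC holds (39.59 ≥ 38.0).
2 of 2 constraints hold, so this is a separating equilibrium.

2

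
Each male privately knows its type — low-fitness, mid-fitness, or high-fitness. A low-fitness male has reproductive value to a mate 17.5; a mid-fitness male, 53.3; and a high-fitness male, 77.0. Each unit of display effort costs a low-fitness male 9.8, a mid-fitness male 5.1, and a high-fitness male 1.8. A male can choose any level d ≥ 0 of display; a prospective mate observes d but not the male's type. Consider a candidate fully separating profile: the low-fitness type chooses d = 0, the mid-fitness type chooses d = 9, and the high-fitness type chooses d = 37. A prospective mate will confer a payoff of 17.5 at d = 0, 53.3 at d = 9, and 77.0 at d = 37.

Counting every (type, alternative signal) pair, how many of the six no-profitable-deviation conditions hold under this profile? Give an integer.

High-fitness (own payoff 77.0 − 1.8×37 = 10.4): to d=0 gives 17.5 → profitable ✗; to d=9 gives 53.3 − 1.8×9 = 37.1 → profitable ✗.
Mid-fitness (own payoff 53.3 − 5.1×9 = 7.4): to d=0 gives 17.5 → profitable ✗; to d=37 gives 77.0 − 5.1×37 = -111.7 → no gain ✓.
Low-fitness (own payoff 17.5): to d=9 gives 53.3 − 9.8×9 = -34.9 → no gain ✓; to d=37 gives 77.0 − 9.8×37 = -285.6 → no gain ✓.
3 of the 6 constraints hold; not an equilibrium.

3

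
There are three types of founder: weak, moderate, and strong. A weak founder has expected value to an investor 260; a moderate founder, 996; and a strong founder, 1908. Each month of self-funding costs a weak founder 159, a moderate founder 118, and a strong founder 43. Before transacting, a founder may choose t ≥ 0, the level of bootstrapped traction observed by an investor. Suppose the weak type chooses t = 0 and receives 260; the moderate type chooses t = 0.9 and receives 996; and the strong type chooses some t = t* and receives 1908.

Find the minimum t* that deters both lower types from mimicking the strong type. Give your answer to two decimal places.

Weak type (on-path payoff 260) won't mimic when 260 ≥ 1908 − 159·t*, i.e. t* ≥ 10.36.
Moderate type (on-path payoff 996 − 118×0.9 = 889.8) won't mimic when 889.8 ≥ 1908 − 118·t*, i.e. t* ≥ 8.63.
Both must hold, so t* = max(10.36, 8.63) = 10.36. The weak type's constraint binds.

10.36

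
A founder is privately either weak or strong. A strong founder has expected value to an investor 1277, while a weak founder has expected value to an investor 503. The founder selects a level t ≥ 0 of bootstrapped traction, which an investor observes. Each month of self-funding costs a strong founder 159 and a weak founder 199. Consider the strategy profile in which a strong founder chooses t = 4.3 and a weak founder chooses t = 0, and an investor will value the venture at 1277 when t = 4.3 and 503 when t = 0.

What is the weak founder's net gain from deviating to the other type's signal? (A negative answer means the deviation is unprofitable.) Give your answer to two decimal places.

-81.70

Playing t = 0 the weak founder receives 503.
Deviating to t = 4.3 brings payment 1277 at cost 199 × 4.3 = 855.7, netting 421.3.
Gain from deviating: 421.3 − 503 = -81.70.
The gain is negative, so the weak type's incentive-compatibility constraint is satisfied.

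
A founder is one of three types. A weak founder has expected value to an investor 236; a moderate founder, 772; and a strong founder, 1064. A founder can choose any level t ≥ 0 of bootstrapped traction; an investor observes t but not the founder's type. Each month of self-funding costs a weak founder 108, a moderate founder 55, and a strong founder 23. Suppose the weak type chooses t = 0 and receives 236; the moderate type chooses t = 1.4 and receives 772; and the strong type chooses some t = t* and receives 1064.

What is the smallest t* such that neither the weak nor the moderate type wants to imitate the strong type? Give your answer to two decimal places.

Weak type (on-path payoff 236) won't mimic when 236 ≥ 1064 − 108·t*, i.e. t* ≥ 7.67.
Moderate type (on-path payoff 772 − 55×1.4 = 695) won't mimic when 695 ≥ 1064 − 55·t*, i.e. t* ≥ 6.71.
Both must hold, so t* = max(7.67, 6.71) = 7.67. The weak type's constraint binds.

7.67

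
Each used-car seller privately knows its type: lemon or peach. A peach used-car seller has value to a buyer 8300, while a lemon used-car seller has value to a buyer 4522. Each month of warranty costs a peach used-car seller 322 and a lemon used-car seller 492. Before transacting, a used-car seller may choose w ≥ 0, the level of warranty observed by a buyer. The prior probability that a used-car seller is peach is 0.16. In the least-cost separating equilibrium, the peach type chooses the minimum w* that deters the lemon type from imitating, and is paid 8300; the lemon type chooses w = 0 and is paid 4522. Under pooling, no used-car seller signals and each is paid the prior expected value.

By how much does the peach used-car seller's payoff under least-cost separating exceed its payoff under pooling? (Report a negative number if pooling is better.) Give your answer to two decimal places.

Least-cost separating signal: w* solves 4522 = 8300 − 492·w*, so w* = (8300 − 4522)/492 ≈ 7.6789.
Peach type's separating payoff: 8300 − 322 × w* = 8300 − 322 × (8300 − 4522)/492 = 8300 − 1216516/492 ≈ 5827.4065.
Pooling payoff: 0.16 × 8300 + 0.84 × 4522 = 5126.48.
Difference: 5827.4065 − 5126.48 = 700.9265, i.e. 700.93 to two decimal places.
The peach type prefers to separate.

700.93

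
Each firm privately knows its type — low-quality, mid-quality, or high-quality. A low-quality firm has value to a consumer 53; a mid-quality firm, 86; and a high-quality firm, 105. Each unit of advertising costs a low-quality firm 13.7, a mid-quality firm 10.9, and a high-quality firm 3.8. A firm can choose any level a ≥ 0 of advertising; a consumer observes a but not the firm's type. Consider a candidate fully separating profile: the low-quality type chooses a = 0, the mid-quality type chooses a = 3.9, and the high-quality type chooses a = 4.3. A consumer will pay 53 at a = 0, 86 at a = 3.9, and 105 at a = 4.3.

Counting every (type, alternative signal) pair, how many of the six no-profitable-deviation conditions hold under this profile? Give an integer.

High-quality (own payoff 105 − 3.8×4.3 = 88.66): to a=0 gives 53 → no gain ✓; to a=3.9 gives 86 − 3.8×3.9 = 71.18 → no gain ✓.
Low-quality (own payoff 53): to a=3.9 gives 86 − 13.7×3.9 = 32.57 → no gain ✓; to a=4.3 gives 105 − 13.7×4.3 = 46.09 → no gain ✓.
Mid-quality (own payoff 86 − 10.9×3.9 = 43.49): to a=0 gives 53 → profitable ✗; to a=4.3 gives 105 − 10.9×4.3 = 58.13 → profitable ✗.
4 of the 6 constraints hold; not an equilibrium.

4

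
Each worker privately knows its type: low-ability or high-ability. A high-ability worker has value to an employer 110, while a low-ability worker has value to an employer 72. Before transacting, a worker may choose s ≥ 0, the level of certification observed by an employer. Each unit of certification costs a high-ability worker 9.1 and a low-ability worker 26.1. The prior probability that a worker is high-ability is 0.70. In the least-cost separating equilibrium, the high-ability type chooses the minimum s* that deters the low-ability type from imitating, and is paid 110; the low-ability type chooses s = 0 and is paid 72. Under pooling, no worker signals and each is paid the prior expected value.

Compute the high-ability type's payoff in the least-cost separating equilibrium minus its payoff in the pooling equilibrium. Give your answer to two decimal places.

-1.85

Least-cost separating signal: s* solves 72 = 110 − 26.1·s*, so s* = (110 − 72)/26.1 ≈ 1.4559.
High-ability type's separating payoff: 110 − 9.1 × s* = 110 − 9.1 × (110 − 72)/26.1 = 110 − 345.8/26.1 ≈ 96.7510.
Pooling payoff: 0.70 × 110 + 0.30 × 72 = 98.6.
Difference: 96.7510 − 98.6 = -1.849, i.e. -1.85 to two decimal places.
The high-ability type would prefer the pooling outcome.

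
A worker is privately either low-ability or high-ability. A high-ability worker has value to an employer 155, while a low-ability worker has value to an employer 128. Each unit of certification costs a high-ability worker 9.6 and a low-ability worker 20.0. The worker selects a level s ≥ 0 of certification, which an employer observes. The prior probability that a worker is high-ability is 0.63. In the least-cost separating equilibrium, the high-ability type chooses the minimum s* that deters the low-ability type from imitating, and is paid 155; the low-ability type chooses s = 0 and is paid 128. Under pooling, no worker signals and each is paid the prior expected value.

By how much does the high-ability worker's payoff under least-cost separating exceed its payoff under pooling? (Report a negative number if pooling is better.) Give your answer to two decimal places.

-2.97

Least-cost separating signal: s* solves 128 = 155 − 20.0·s*, so s* = (155 − 128)/20.0 = 1.35.
High-ability type's separating payoff: 155 − 9.6 × s* = 155 − 9.6 × (155 − 128)/20.0 = 155 − 259.2/20.0 = 142.04.
Pooling payoff: 0.63 × 155 + 0.37 × 128 = 145.01.
Difference: 142.04 − 145.01 = -2.97.
The high-ability type would prefer the pooling outcome.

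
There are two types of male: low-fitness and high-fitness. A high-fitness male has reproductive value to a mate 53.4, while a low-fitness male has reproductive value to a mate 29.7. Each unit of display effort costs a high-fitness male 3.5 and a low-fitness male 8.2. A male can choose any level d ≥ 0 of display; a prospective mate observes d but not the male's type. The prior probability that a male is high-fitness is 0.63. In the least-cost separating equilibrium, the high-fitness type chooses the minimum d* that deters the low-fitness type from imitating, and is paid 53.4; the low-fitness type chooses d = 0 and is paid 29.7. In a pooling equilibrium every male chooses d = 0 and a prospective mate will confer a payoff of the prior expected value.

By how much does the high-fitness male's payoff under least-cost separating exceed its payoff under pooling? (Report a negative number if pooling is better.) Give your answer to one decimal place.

-1.3

Least-cost separating signal: d* solves 29.7 = 53.4 − 8.2·d*, so d* = (53.4 − 29.7)/8.2 ≈ 2.8902.
High-fitness type's separating payoff: 53.4 − 3.5 × d* = 53.4 − 3.5 × (53.4 − 29.7)/8.2 = 53.4 − 82.95/8.2 ≈ 43.284.
Pooling payoff: 0.63 × 53.4 + 0.37 × 29.7 = 44.631.
Difference: 43.284 − 44.631 = -1.347, i.e. -1.3 to one decimal place.
The high-fitness type would prefer the pooling outcome.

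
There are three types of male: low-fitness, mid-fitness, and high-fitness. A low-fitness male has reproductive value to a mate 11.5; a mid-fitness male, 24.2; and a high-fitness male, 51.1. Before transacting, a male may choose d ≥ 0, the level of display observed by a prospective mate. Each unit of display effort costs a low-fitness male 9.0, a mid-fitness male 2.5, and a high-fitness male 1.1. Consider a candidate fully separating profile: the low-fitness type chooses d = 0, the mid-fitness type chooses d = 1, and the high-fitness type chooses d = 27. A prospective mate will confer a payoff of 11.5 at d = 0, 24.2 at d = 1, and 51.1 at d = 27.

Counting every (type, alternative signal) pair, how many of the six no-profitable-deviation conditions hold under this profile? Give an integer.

High-fitness (own payoff 51.1 − 1.1×27 = 21.4): to d=0 gives 11.5 → no gain ✓; to d=1 gives 24.2 − 1.1×1 = 23.1 → profitable ✗.
Low-fitness (own payoff 11.5): to d=1 gives 24.2 − 9.0×1 = 15.2 → profitable ✗; to d=27 gives 51.1 − 9.0×27 = -191.9 → no gain ✓.
Mid-fitness (own payoff 24.2 − 2.5×1 = 21.7): to d=0 gives 11.5 → no gain ✓; to d=27 gives 51.1 − 2.5×27 = -16.4 → no gain ✓.
4 of the 6 constraints hold; not an equilibrium.

4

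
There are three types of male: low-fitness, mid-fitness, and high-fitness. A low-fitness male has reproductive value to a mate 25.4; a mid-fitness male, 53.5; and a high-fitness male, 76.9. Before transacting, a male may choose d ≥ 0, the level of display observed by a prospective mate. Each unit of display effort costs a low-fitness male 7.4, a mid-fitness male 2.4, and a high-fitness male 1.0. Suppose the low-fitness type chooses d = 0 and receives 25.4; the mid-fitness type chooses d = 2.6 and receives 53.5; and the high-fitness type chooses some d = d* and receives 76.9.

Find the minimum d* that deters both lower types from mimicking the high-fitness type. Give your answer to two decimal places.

12.35

Low-fitness type (on-path payoff 25.4) won't mimic when 25.4 ≥ 76.9 − 7.4·d*, i.e. d* ≥ 6.96.
Mid-fitness type (on-path payoff 53.5 − 2.4×2.6 = 47.26) won't mimic when 47.26 ≥ 76.9 − 2.4·d*, i.e. d* ≥ 12.35.
Both must hold, so d* = max(6.96, 12.35) = 12.35. The mid-fitness type's constraint binds.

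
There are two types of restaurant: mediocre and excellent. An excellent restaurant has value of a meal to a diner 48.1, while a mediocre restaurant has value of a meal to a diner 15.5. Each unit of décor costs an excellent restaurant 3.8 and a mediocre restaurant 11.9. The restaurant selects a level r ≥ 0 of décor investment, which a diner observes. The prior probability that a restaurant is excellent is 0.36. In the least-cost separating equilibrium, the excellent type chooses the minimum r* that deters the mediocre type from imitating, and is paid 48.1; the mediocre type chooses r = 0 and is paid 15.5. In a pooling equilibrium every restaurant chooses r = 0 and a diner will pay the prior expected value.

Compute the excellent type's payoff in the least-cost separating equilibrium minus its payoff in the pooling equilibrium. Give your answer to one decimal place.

10.5

Least-cost separating signal: r* solves 15.5 = 48.1 − 11.9·r*, so r* = (48.1 − 15.5)/11.9 ≈ 2.7395.
Excellent type's separating payoff: 48.1 − 3.8 × r* = 48.1 − 3.8 × (48.1 − 15.5)/11.9 = 48.1 − 123.88/11.9 ≈ 37.690.
Pooling payoff: 0.36 × 48.1 + 0.64 × 15.5 = 27.236.
Difference: 37.690 − 27.236 = 10.454, i.e. 10.5 to one decimal place.
The excellent type prefers to separate.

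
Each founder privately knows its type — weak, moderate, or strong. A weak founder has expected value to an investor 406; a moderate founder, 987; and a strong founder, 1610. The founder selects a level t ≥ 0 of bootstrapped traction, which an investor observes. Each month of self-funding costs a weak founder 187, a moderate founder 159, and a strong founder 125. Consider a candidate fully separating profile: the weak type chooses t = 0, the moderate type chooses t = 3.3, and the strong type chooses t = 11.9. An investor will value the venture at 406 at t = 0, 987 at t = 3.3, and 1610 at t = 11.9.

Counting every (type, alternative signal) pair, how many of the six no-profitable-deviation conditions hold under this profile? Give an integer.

4

Strong (own payoff 1610 − 125×11.9 = 122.5): to t=0 gives 406 → profitable ✗; to t=3.3 gives 987 − 125×3.3 = 574.5 → profitable ✗.
Moderate (own payoff 987 − 159×3.3 = 462.3): to t=0 gives 406 → no gain ✓; to t=11.9 gives 1610 − 159×11.9 = -282.1 → no gain ✓.
Weak (own payoff 406): to t=3.3 gives 987 − 187×3.3 = 369.9 → no gain ✓; to t=11.9 gives 1610 − 187×11.9 = -615.3 → no gain ✓.
4 of the 6 constraints hold; not an equilibrium.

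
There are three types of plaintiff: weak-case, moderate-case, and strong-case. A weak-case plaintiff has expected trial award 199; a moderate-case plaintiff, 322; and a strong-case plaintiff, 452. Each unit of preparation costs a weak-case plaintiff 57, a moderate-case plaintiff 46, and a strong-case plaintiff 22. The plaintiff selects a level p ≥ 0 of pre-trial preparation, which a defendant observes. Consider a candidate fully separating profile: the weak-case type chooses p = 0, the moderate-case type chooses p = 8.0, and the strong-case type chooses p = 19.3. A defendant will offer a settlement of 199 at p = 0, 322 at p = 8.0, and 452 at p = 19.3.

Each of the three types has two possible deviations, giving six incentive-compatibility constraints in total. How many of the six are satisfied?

3

Strong-case (own payoff 452 − 22×19.3 = 27.4): to p=0 gives 199 → profitable ✗; to p=8.0 gives 322 − 22×8.0 = 146 → profitable ✗.
Moderate-case (own payoff 322 − 46×8.0 = -46): to p=0 gives 199 → profitable ✗; to p=19.3 gives 452 − 46×19.3 = -435.8 → no gain ✓.
Weak-case (own payoff 199): to p=8.0 gives 322 − 57×8.0 = -134 → no gain ✓; to p=19.3 gives 452 − 57×19.3 = -648.1 → no gain ✓.
3 of the 6 constraints hold; not an equilibrium.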